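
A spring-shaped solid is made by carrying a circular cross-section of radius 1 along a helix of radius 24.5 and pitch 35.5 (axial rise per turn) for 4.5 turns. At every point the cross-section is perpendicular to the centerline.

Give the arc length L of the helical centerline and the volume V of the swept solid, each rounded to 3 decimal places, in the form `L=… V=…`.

L=710.903 V=2233.367

2πR = 2π·24.5 = 153.938040
per-turn = √(153.938040² + 35.5²) = √(23696.9202 + 1260.25) = √24957.1702 = 157.978385
L = 4.5 × 157.978385 = 710.902733
V = π·1² × L = 3.141593 × 710.902733 = 2233.366804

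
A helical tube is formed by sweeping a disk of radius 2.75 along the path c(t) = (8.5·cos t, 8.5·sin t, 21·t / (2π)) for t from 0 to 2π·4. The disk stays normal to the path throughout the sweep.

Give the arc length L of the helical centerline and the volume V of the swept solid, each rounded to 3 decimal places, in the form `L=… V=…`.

L=229.550 V=5453.709

2πR = 2π·8.5 = 53.407075
per-turn = √(53.407075² + 21²) = √(2852.3157 + 441) = √3293.3157 = 57.387417
L = 4 × 57.387417 = 229.549669
V = π·2.75² × L = 23.758294 × 229.549669 = 5453.708636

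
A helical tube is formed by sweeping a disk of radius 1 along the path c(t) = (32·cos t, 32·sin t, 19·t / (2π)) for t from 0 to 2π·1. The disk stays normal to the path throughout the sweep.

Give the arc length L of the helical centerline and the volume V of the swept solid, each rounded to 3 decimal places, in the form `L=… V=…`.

L=201.958 V=634.469

2πR = 2π·32 = 201.061930
per-turn = √(201.061930² + 19²) = √(40425.8996 + 361) = √40786.8996 = 201.957668
L = 1 × 201.957668 = 201.957668
V = π·1² × L = 3.141593 × 201.957668 = 634.468726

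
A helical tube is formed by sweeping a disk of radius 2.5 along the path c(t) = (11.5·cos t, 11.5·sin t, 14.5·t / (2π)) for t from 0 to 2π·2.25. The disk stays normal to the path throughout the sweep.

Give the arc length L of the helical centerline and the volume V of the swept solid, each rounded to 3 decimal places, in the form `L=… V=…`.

2πR = 2π·11.5 = 72.256631
per-turn = √(72.256631² + 14.5²) = √(5221.0207 + 210.25) = √5431.2707 = 73.697155
L = 2.25 × 73.697155 = 165.818600
V = π·2.5² × L = 19.634954 × 165.818600 = 3255.840595

L=165.819 V=3255.841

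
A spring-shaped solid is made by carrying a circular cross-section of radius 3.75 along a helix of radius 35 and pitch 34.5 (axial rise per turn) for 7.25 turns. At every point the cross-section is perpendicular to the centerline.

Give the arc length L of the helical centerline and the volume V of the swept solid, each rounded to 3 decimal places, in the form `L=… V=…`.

L=1613.859 V=71298.106

2πR = 2π·35 = 219.911486
per-turn = √(219.911486² + 34.5²) = √(48361.0616 + 1190.25) = √49551.3116 = 222.601239
L = 7.25 × 222.601239 = 1613.858982
V = π·3.75² × L = 44.178647 × 1613.858982 = 71298.105780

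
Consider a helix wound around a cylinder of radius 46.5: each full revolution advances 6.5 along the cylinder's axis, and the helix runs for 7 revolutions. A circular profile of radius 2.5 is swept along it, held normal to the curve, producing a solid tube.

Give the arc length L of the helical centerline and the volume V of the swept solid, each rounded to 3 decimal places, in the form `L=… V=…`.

L=2045.683 V=40166.890

2πR = 2π·46.5 = 292.168117
per-turn = √(292.168117² + 6.5²) = √(85362.2085 + 42.25) = √85404.4585 = 292.240412
L = 7 × 292.240412 = 2045.682885
V = π·2.5² × L = 19.634954 × 2045.682885 = 40166.889514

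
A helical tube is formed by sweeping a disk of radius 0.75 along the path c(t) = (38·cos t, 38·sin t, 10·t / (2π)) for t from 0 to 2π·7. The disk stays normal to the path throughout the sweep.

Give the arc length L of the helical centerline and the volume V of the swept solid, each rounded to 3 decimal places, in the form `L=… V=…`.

L=1672.793 V=2956.068

2πR = 2π·38 = 238.761042
per-turn = √(238.761042² + 10²) = √(57006.8350 + 100) = √57106.8350 = 238.970364
L = 7 × 238.970364 = 1672.792550
V = π·0.75² × L = 1.767146 × 1672.792550 = 2956.068443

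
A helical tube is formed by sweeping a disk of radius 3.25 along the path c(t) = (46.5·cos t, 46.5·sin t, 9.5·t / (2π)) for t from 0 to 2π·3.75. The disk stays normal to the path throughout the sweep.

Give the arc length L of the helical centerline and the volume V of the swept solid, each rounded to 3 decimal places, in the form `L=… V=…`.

2πR = 2π·46.5 = 292.168117
per-turn = √(292.168117² + 9.5²) = √(85362.2085 + 90.25) = √85452.4585 = 292.322525
L = 3.75 × 292.322525 = 1096.209468
V = π·3.25² × L = 33.183072 × 1096.209468 = 36375.598137

L=1096.209 V=36375.598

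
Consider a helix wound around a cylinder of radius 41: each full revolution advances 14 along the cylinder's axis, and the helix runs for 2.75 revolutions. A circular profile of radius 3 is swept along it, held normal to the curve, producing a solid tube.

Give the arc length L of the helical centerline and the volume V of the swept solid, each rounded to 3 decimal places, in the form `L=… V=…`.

2πR = 2π·41 = 257.610598
per-turn = √(257.610598² + 14²) = √(66363.2200 + 196) = √66559.2200 = 257.990736
L = 2.75 × 257.990736 = 709.474525
V = π·3² × L = 28.274334 × 709.474525 = 20059.919592

L=709.475 V=20059.920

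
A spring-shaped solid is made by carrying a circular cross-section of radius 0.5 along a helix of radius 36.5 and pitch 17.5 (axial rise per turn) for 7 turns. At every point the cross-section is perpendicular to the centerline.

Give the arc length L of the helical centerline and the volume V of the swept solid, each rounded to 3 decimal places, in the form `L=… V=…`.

2πR = 2π·36.5 = 229.336264
per-turn = √(229.336264² + 17.5²) = √(52595.1219 + 306.25) = √52901.3719 = 230.002982
L = 7 × 230.002982 = 1610.020876
V = π·0.5² × L = 0.785398 × 1610.020876 = 1264.507439

L=1610.021 V=1264.507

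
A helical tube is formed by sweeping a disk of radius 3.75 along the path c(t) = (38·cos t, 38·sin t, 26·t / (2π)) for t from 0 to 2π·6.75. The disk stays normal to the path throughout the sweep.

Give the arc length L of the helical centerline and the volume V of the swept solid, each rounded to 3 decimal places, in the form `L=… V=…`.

L=1621.164 V=71620.851

2πR = 2π·38 = 238.761042
per-turn = √(238.761042² + 26²) = √(57006.8350 + 676) = √57682.8350 = 240.172511
L = 6.75 × 240.172511 = 1621.164449
V = π·3.75² × L = 44.178647 × 1621.164449 = 71620.851420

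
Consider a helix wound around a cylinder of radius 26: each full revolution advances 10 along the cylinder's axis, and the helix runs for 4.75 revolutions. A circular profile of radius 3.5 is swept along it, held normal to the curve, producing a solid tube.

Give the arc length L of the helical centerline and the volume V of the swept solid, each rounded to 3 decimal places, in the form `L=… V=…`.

2πR = 2π·26 = 163.362818
per-turn = √(163.362818² + 10²) = √(26687.4103 + 100) = √26787.4103 = 163.668599
L = 4.75 × 163.668599 = 777.425845
V = π·3.5² × L = 38.484510 × 777.425845 = 29918.852722

L=777.426 V=29918.853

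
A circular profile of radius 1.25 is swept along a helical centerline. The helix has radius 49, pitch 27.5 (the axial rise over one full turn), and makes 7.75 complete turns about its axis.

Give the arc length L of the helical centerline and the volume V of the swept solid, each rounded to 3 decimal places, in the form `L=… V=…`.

2πR = 2π·49 = 307.876080
per-turn = √(307.876080² + 27.5²) = √(94787.6807 + 756.25) = √95543.9307 = 309.101813
L = 7.75 × 309.101813 = 2395.539049
V = π·1.25² × L = 4.908739 × 2395.539049 = 11759.074809

L=2395.539 V=11759.075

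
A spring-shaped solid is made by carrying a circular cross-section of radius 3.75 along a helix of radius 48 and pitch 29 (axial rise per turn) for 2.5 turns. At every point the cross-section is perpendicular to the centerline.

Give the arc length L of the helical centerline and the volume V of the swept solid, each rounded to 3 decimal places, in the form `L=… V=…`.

2πR = 2π·48 = 301.592895
per-turn = √(301.592895² + 29²) = √(90958.2742 + 841) = √91799.2742 = 302.983950
L = 2.5 × 302.983950 = 757.459876
V = π·3.75² × L = 44.178647 × 757.459876 = 33463.552237

L=757.460 V=33463.552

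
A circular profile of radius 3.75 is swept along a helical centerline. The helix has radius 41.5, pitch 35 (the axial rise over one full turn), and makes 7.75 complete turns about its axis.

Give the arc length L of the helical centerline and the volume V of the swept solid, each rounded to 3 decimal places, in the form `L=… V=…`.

L=2038.953 V=90078.173

2πR = 2π·41.5 = 260.752190
per-turn = √(260.752190² + 35²) = √(67991.7047 + 1225) = √69216.7047 = 263.090678
L = 7.75 × 263.090678 = 2038.952753
V = π·3.75² × L = 44.178647 × 2038.952753 = 90078.173275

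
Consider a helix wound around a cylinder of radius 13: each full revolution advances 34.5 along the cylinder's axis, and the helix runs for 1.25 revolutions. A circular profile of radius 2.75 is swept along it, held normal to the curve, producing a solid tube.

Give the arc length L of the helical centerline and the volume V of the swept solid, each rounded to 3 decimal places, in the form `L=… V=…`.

L=110.836 V=2633.265

2πR = 2π·13 = 81.681409
per-turn = √(81.681409² + 34.5²) = √(6671.8526 + 1190.25) = √7862.1026 = 88.668498
L = 1.25 × 88.668498 = 110.835623
V = π·2.75² × L = 23.758294 × 110.835623 = 2633.265360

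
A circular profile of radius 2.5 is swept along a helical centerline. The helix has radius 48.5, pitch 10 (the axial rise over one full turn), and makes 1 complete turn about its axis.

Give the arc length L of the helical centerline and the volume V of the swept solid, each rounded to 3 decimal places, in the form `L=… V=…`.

2πR = 2π·48.5 = 304.734487
per-turn = √(304.734487² + 10²) = √(92863.1078 + 100) = √92963.1078 = 304.898521
L = 1 × 304.898521 = 304.898521
V = π·2.5² × L = 19.634954 × 304.898521 = 5986.668451

L=304.899 V=5986.668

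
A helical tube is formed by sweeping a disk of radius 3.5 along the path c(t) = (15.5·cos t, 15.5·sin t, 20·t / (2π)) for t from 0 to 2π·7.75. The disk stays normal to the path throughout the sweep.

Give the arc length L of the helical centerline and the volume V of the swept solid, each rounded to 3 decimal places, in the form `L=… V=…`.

2πR = 2π·15.5 = 97.389372
per-turn = √(97.389372² + 20²) = √(9484.6898 + 400) = √9884.6898 = 99.421777
L = 7.75 × 99.421777 = 770.518775
V = π·3.5² × L = 38.484510 × 770.518775 = 29653.037513

L=770.519 V=29653.038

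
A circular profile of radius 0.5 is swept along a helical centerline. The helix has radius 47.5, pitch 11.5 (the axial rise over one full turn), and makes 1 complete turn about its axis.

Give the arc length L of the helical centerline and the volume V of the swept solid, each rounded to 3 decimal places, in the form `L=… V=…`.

2πR = 2π·47.5 = 298.451302
per-turn = √(298.451302² + 11.5²) = √(89073.1797 + 132.25) = √89205.4297 = 298.672780
L = 1 × 298.672780 = 298.672780
V = π·0.5² × L = 0.785398 × 298.672780 = 234.577053

L=298.673 V=234.577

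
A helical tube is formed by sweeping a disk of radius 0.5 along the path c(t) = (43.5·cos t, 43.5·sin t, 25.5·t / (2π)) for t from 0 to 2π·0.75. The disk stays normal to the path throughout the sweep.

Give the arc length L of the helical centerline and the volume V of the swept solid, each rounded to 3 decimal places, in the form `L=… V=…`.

2πR = 2π·43.5 = 273.318561
per-turn = √(273.318561² + 25.5²) = √(74703.0357 + 650.25) = √75353.2857 = 274.505529
L = 0.75 × 274.505529 = 205.879147
V = π·0.5² × L = 0.785398 × 205.879147 = 161.697104

L=205.879 V=161.697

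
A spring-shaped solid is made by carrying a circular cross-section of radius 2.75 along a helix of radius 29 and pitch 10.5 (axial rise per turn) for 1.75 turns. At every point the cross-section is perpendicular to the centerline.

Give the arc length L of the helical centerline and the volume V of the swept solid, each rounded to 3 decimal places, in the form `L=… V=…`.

2πR = 2π·29 = 182.212374
per-turn = √(182.212374² + 10.5²) = √(33201.3492 + 110.25) = √33311.5992 = 182.514655
L = 1.75 × 182.514655 = 319.400646
V = π·2.75² × L = 23.758294 × 319.400646 = 7588.414589

L=319.401 V=7588.415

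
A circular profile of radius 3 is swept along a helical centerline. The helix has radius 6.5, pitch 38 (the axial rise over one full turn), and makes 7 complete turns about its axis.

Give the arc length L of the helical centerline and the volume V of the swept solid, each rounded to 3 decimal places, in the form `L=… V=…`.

L=390.495 V=11040.981

2πR = 2π·6.5 = 40.840704
per-turn = √(40.840704² + 38²) = √(1667.9631 + 1444) = √3111.9631 = 55.784972
L = 7 × 55.784972 = 390.494807
V = π·3² × L = 28.274334 × 390.494807 = 11040.980543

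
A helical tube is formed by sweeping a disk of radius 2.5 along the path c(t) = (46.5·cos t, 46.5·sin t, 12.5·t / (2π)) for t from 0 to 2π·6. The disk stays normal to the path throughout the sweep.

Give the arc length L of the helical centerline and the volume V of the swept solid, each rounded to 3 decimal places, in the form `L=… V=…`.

L=1754.612 V=34451.733

2πR = 2π·46.5 = 292.168117
per-turn = √(292.168117² + 12.5²) = √(85362.2085 + 156.25) = √85518.4585 = 292.435392
L = 6 × 292.435392 = 1754.612352
V = π·2.5² × L = 19.634954 × 1754.612352 = 34451.732963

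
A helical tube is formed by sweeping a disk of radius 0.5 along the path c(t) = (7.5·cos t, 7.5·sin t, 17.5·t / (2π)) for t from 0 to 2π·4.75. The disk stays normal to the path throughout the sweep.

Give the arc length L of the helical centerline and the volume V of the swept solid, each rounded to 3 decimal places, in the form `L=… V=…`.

L=238.775 V=187.533

2πR = 2π·7.5 = 47.123890
per-turn = √(47.123890² + 17.5²) = √(2220.6610 + 306.25) = √2526.9110 = 50.268390
L = 4.75 × 50.268390 = 238.774850
V = π·0.5² × L = 0.785398 × 238.774850 = 187.533329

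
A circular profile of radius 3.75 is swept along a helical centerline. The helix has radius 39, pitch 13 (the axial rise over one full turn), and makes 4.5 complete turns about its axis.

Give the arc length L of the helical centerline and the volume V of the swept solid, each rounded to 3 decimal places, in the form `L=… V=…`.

2πR = 2π·39 = 245.044227
per-turn = √(245.044227² + 13²) = √(60046.6732 + 169) = √60215.6732 = 245.388820
L = 4.5 × 245.388820 = 1104.249692
V = π·3.75² × L = 44.178647 × 1104.249692 = 48784.256992

L=1104.250 V=48784.257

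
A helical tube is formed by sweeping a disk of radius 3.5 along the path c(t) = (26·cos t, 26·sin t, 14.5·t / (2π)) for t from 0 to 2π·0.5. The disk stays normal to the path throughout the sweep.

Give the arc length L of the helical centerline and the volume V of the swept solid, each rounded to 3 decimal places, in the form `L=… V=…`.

L=82.003 V=3155.827

2πR = 2π·26 = 163.362818
per-turn = √(163.362818² + 14.5²) = √(26687.4103 + 210.25) = √26897.6603 = 164.005062
L = 0.5 × 164.005062 = 82.002531
V = π·3.5² × L = 38.484510 × 82.002531 = 3155.827221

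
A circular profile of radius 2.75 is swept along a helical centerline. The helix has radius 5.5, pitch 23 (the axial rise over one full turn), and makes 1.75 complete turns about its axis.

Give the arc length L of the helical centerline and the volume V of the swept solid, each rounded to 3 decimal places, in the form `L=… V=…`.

L=72.645 V=1725.933

2πR = 2π·5.5 = 34.557519
per-turn = √(34.557519² + 23²) = √(1194.2221 + 529) = √1723.2221 = 41.511711
L = 1.75 × 41.511711 = 72.645494
V = π·2.75² × L = 23.758294 × 72.645494 = 1725.933034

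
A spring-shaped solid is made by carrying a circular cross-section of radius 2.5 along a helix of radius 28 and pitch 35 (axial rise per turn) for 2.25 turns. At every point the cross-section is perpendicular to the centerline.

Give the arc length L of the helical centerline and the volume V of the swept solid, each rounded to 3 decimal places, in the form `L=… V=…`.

L=403.598 V=7924.630

2πR = 2π·28 = 175.929189
per-turn = √(175.929189² + 35²) = √(30951.0794 + 1225) = √32176.0794 = 179.376920
L = 2.25 × 179.376920 = 403.598070
V = π·2.5² × L = 19.634954 × 403.598070 = 7924.629570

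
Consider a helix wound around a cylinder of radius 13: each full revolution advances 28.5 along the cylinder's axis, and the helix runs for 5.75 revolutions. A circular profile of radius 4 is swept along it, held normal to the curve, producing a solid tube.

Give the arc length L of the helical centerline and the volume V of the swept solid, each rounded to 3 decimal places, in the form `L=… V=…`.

L=497.437 V=25003.889

2πR = 2π·13 = 81.681409
per-turn = √(81.681409² + 28.5²) = √(6671.8526 + 812.25) = √7484.1026 = 86.510708
L = 5.75 × 86.510708 = 497.436570
V = π·4² × L = 50.265482 × 497.436570 = 25003.889194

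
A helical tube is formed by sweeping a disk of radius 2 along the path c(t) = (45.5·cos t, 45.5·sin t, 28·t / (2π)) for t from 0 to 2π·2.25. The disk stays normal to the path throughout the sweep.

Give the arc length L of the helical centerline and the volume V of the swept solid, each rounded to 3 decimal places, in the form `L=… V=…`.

2πR = 2π·45.5 = 285.884931
per-turn = √(285.884931² + 28²) = √(81730.1940 + 784) = √82514.1940 = 287.252840
L = 2.25 × 287.252840 = 646.318890
V = π·2² × L = 12.566371 × 646.318890 = 8121.882705

L=646.319 V=8121.883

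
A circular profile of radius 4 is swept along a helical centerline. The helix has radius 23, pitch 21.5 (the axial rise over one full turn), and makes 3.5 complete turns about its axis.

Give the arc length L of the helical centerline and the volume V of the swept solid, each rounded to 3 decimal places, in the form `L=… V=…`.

L=511.363 V=25703.931

2πR = 2π·23 = 144.513262
per-turn = √(144.513262² + 21.5²) = √(20884.0829 + 462.25) = √21346.3329 = 146.103843
L = 3.5 × 146.103843 = 511.363450
V = π·4² × L = 50.265482 × 511.363450 = 25703.930534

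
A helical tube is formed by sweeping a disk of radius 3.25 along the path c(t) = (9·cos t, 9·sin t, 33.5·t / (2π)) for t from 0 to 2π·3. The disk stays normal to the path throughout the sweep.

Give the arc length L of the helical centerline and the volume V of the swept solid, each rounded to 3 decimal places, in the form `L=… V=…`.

2πR = 2π·9 = 56.548668
per-turn = √(56.548668² + 33.5²) = √(3197.7518 + 1122.25) = √4320.0018 = 65.726721
L = 3 × 65.726721 = 197.180162
V = π·3.25² × L = 33.183072 × 197.180162 = 6543.043605

L=197.180 V=6543.044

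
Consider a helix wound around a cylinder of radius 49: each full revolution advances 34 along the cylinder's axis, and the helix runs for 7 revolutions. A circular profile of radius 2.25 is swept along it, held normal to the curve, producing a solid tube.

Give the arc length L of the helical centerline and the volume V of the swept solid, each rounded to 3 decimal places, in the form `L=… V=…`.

L=2168.234 V=34484.278

2πR = 2π·49 = 307.876080
per-turn = √(307.876080² + 34²) = √(94787.6807 + 1156) = √95943.6807 = 309.747769
L = 7 × 309.747769 = 2168.234386
V = π·2.25² × L = 15.904313 × 2168.234386 = 34484.277918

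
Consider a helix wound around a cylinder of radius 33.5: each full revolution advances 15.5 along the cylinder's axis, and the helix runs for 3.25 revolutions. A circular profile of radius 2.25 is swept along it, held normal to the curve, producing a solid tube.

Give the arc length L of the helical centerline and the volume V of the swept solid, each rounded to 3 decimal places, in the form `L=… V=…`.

L=685.934 V=10909.310

2πR = 2π·33.5 = 210.486708
per-turn = √(210.486708² + 15.5²) = √(44304.6542 + 240.25) = √44544.9042 = 211.056637
L = 3.25 × 211.056637 = 685.934071
V = π·2.25² × L = 15.904313 × 685.934071 = 10909.310036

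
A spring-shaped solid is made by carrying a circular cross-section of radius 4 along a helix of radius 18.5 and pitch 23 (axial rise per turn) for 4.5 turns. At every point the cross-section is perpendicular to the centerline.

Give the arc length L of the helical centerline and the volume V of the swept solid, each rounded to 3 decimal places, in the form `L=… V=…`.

2πR = 2π·18.5 = 116.238928
per-turn = √(116.238928² + 23²) = √(13511.4884 + 529) = √14040.4884 = 118.492567
L = 4.5 × 118.492567 = 533.216551
V = π·4² × L = 50.265482 × 533.216551 = 26802.387207

L=533.217 V=26802.387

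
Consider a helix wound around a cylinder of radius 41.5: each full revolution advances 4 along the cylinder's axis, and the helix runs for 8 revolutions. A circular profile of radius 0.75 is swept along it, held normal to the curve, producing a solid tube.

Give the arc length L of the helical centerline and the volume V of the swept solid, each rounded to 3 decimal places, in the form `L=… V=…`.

L=2086.263 V=3686.731

2πR = 2π·41.5 = 260.752190
per-turn = √(260.752190² + 4²) = √(67991.7047 + 16) = √68007.7047 = 260.782869
L = 8 × 260.782869 = 2086.262951
V = π·0.75² × L = 1.767146 × 2086.262951 = 3686.730953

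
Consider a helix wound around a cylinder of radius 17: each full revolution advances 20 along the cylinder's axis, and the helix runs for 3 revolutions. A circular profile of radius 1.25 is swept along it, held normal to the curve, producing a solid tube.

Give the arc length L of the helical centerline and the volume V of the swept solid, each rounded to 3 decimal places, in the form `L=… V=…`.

2πR = 2π·17 = 106.814150
per-turn = √(106.814150² + 20²) = √(11409.2627 + 400) = √11809.2627 = 108.670432
L = 3 × 108.670432 = 326.011295
V = π·1.25² × L = 4.908739 × 326.011295 = 1600.304200

L=326.011 V=1600.304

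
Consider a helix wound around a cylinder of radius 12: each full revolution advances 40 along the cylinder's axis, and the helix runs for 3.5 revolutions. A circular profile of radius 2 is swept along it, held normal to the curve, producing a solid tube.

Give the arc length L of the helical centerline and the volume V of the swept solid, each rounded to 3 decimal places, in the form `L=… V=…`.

L=298.731 V=3753.959

2πR = 2π·12 = 75.398224
per-turn = √(75.398224² + 40²) = √(5684.8921 + 1600) = √7284.8921 = 85.351580
L = 3.5 × 85.351580 = 298.730528
V = π·2² × L = 12.566371 × 298.730528 = 3753.958535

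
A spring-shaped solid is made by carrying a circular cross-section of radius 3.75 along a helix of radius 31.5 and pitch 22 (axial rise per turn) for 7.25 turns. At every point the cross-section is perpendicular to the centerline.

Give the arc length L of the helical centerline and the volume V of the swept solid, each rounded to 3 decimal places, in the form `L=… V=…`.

2πR = 2π·31.5 = 197.920337
per-turn = √(197.920337² + 22²) = √(39172.4599 + 484) = √39656.4599 = 199.139298
L = 7.25 × 199.139298 = 1443.759908
V = π·3.75² × L = 44.178647 × 1443.759908 = 63783.358880

L=1443.760 V=63783.359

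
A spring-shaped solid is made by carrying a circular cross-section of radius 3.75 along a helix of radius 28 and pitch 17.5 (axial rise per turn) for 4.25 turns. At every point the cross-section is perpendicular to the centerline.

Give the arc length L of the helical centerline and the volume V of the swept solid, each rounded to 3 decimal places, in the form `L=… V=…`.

2πR = 2π·28 = 175.929189
per-turn = √(175.929189² + 17.5²) = √(30951.0794 + 306.25) = √31257.3294 = 176.797425
L = 4.25 × 176.797425 = 751.389055
V = π·3.75² × L = 44.178647 × 751.389055 = 33195.351599

L=751.389 V=33195.352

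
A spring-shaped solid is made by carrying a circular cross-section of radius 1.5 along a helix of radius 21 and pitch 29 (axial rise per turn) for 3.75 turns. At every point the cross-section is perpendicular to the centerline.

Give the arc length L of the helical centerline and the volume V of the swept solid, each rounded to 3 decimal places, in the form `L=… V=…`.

L=506.611 V=3581.020

2πR = 2π·21 = 131.946891
per-turn = √(131.946891² + 29²) = √(17409.9822 + 841) = √18250.9822 = 135.096196
L = 3.75 × 135.096196 = 506.610735
V = π·1.5² × L = 7.068583 × 506.610735 = 3581.020266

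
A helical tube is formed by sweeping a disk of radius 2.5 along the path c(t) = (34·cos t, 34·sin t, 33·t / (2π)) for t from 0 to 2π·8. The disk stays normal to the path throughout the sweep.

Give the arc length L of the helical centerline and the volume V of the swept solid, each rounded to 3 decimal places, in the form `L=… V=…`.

L=1729.297 V=33954.662

2πR = 2π·34 = 213.628300
per-turn = √(213.628300² + 33²) = √(45637.0508 + 1089) = √46726.0508 = 216.162094
L = 8 × 216.162094 = 1729.296750
V = π·2.5² × L = 19.634954 × 1729.296750 = 33954.662277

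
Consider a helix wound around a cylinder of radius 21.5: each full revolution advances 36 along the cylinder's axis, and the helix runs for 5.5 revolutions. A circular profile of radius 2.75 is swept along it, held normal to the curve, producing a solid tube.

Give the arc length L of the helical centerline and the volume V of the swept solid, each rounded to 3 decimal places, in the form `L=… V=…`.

2πR = 2π·21.5 = 135.088484
per-turn = √(135.088484² + 36²) = √(18248.8985 + 1296) = √19544.8985 = 139.803071
L = 5.5 × 139.803071 = 768.916888
V = π·2.75² × L = 23.758294 × 768.916888 = 18268.153829

L=768.917 V=18268.154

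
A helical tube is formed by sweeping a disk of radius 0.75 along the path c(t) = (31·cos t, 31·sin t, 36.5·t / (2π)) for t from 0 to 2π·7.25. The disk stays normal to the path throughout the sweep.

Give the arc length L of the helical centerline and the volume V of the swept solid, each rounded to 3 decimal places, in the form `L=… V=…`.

L=1436.726 V=2538.905

2πR = 2π·31 = 194.778745
per-turn = √(194.778745² + 36.5²) = √(37938.7593 + 1332.25) = √39271.0093 = 198.169143
L = 7.25 × 198.169143 = 1436.726288
V = π·0.75² × L = 1.767146 × 1436.726288 = 2538.904923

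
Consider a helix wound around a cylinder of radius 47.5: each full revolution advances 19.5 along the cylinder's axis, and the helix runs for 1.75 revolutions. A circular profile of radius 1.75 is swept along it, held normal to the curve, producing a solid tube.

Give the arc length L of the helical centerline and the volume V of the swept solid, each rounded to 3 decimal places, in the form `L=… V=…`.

L=523.403 V=5035.731

2πR = 2π·47.5 = 298.451302
per-turn = √(298.451302² + 19.5²) = √(89073.1797 + 380.25) = √89453.4297 = 299.087662
L = 1.75 × 299.087662 = 523.403409
V = π·1.75² × L = 9.621128 × 523.403409 = 5035.730932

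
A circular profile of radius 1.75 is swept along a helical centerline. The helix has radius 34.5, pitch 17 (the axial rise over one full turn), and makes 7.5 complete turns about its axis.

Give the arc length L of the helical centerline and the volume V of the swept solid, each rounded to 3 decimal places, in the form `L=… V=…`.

2πR = 2π·34.5 = 216.769893
per-turn = √(216.769893² + 17²) = √(46989.1866 + 289) = √47278.1866 = 217.435477
L = 7.5 × 217.435477 = 1630.766076
V = π·1.75² × L = 9.621128 × 1630.766076 = 15689.808340

L=1630.766 V=15689.808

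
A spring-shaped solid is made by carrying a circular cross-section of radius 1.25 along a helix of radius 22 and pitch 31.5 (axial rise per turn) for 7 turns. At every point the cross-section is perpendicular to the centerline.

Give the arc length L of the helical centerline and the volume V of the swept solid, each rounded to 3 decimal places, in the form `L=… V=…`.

L=992.416 V=4871.513

2πR = 2π·22 = 138.230077
per-turn = √(138.230077² + 31.5²) = √(19107.5541 + 992.25) = √20099.8041 = 141.773778
L = 7 × 141.773778 = 992.416446
V = π·1.25² × L = 4.908739 × 992.416446 = 4871.512837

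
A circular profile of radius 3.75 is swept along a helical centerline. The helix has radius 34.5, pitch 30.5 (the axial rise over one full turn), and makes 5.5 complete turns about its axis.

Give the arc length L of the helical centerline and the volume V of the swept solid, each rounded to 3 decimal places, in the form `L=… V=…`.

L=1203.978 V=53190.117

2πR = 2π·34.5 = 216.769893
per-turn = √(216.769893² + 30.5²) = √(46989.1866 + 930.25) = √47919.4366 = 218.905086
L = 5.5 × 218.905086 = 1203.977971
V = π·3.75² × L = 44.178647 × 1203.977971 = 53190.117425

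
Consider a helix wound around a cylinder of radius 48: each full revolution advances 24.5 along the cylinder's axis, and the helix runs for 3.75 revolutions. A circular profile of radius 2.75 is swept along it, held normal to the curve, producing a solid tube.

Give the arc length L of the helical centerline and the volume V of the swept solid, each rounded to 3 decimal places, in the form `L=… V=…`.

2πR = 2π·48 = 301.592895
per-turn = √(301.592895² + 24.5²) = √(90958.2742 + 600.25) = √91558.5242 = 302.586391
L = 3.75 × 302.586391 = 1134.698967
V = π·2.75² × L = 23.758294 × 1134.698967 = 26958.512165

L=1134.699 V=26958.512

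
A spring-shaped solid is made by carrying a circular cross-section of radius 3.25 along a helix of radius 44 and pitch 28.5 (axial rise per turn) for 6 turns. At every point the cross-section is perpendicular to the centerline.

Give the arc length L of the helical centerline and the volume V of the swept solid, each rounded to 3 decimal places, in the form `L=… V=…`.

2πR = 2π·44 = 276.460154
per-turn = √(276.460154² + 28.5²) = √(76430.2165 + 812.25) = √77242.4665 = 277.925289
L = 6 × 277.925289 = 1667.551736
V = π·3.25² × L = 33.183072 × 1667.551736 = 55334.490003

L=1667.552 V=55334.490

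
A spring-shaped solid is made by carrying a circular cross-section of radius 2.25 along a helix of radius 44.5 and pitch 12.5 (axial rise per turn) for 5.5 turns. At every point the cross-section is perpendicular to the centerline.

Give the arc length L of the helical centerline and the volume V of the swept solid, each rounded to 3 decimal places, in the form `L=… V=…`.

L=1539.346 V=24482.234

2πR = 2π·44.5 = 279.601746
per-turn = √(279.601746² + 12.5²) = √(78177.1365 + 156.25) = √78333.3865 = 279.881022
L = 5.5 × 279.881022 = 1539.345621
V = π·2.25² × L = 15.904313 × 1539.345621 = 24482.234275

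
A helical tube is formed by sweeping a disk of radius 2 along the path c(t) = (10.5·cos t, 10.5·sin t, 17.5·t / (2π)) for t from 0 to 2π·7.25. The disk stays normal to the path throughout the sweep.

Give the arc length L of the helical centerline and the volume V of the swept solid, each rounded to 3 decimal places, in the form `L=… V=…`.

L=494.849 V=6218.453

2πR = 2π·10.5 = 65.973446
per-turn = √(65.973446² + 17.5²) = √(4352.4955 + 306.25) = √4658.7455 = 68.255004
L = 7.25 × 68.255004 = 494.848777
V = π·2² × L = 12.566371 × 494.848777 = 6218.453135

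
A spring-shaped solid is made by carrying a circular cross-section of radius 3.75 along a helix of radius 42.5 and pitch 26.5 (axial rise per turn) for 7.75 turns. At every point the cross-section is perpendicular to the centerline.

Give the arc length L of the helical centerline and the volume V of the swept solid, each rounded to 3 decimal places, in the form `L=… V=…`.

2πR = 2π·42.5 = 267.035376
per-turn = √(267.035376² + 26.5²) = √(71307.8918 + 702.25) = √72010.1418 = 268.347055
L = 7.75 × 268.347055 = 2079.689674
V = π·3.75² × L = 44.178647 × 2079.689674 = 91877.875352

L=2079.690 V=91877.875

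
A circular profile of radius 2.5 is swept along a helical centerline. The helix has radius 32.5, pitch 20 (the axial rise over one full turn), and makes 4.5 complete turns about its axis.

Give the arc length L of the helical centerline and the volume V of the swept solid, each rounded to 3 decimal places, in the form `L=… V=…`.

L=923.313 V=18129.202

2πR = 2π·32.5 = 204.203522
per-turn = √(204.203522² + 20²) = √(41699.0786 + 400) = √42099.0786 = 205.180600
L = 4.5 × 205.180600 = 923.312700
V = π·2.5² × L = 19.634954 × 923.312700 = 18129.202466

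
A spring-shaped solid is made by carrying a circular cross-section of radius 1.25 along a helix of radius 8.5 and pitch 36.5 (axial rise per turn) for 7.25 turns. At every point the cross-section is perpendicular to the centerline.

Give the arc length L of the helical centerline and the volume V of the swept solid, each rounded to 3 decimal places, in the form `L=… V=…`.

L=468.990 V=2302.147

2πR = 2π·8.5 = 53.407075
per-turn = √(53.407075² + 36.5²) = √(2852.3157 + 1332.25) = √4184.5657 = 64.688219
L = 7.25 × 64.688219 = 468.989587
V = π·1.25² × L = 4.908739 × 468.989587 = 2302.147254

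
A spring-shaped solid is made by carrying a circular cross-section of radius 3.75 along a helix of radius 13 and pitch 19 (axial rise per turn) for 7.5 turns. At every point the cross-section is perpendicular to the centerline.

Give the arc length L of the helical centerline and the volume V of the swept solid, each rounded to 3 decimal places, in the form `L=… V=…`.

L=628.966 V=27786.857

2πR = 2π·13 = 81.681409
per-turn = √(81.681409² + 19²) = √(6671.8526 + 361) = √7032.8526 = 83.862105
L = 7.5 × 83.862105 = 628.965784
V = π·3.75² × L = 44.178647 × 628.965784 = 27786.857149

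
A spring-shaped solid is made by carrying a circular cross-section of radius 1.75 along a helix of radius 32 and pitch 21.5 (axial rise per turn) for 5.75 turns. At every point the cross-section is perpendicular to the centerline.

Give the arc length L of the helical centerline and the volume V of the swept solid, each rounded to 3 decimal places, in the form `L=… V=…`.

L=1162.697 V=11186.457

2πR = 2π·32 = 201.061930
per-turn = √(201.061930² + 21.5²) = √(40425.8996 + 462.25) = √40888.1496 = 202.208184
L = 5.75 × 202.208184 = 1162.697057
V = π·1.75² × L = 9.621128 × 1162.697057 = 11186.456634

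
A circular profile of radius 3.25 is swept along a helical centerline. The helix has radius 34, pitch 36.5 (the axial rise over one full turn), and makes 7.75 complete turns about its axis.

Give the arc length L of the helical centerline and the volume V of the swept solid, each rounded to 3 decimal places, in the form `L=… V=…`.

L=1679.611 V=55734.659

2πR = 2π·34 = 213.628300
per-turn = √(213.628300² + 36.5²) = √(45637.0508 + 1332.25) = √46969.3008 = 216.724020
L = 7.75 × 216.724020 = 1679.611153
V = π·3.25² × L = 33.183072 × 1679.611153 = 55734.658510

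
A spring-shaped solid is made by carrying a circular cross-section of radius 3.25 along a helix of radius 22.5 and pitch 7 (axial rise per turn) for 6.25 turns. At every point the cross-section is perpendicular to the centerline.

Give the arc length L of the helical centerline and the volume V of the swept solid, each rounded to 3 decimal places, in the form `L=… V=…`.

2πR = 2π·22.5 = 141.371669
per-turn = √(141.371669² + 7²) = √(19985.9489 + 49) = √20034.9489 = 141.544865
L = 6.25 × 141.544865 = 884.655409
V = π·3.25² × L = 33.183072 × 884.655409 = 29355.584474

L=884.655 V=29355.584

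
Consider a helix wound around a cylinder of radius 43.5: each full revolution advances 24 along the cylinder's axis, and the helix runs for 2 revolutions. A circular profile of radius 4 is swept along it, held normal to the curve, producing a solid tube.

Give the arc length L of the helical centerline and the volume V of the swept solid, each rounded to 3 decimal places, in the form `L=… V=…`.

L=548.741 V=27582.706

2πR = 2π·43.5 = 273.318561
per-turn = √(273.318561² + 24²) = √(74703.0357 + 576) = √75279.0357 = 274.370253
L = 2 × 274.370253 = 548.740506
V = π·4² × L = 50.265482 × 548.740506 = 27582.706274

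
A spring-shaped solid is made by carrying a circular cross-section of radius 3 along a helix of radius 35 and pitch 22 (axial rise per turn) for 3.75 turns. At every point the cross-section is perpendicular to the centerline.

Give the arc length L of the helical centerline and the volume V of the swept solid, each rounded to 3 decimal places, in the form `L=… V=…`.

2πR = 2π·35 = 219.911486
per-turn = √(219.911486² + 22²) = √(48361.0616 + 484) = √48845.0616 = 221.009189
L = 3.75 × 221.009189 = 828.784458
V = π·3² × L = 28.274334 × 828.784458 = 23433.328489

L=828.784 V=23433.328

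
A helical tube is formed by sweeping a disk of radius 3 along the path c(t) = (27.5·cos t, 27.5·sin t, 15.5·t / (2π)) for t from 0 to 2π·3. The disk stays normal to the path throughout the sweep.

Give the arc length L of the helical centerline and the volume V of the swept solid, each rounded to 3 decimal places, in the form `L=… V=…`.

L=520.444 V=14715.215

2πR = 2π·27.5 = 172.787596
per-turn = √(172.787596² + 15.5²) = √(29855.5533 + 240.25) = √30095.8033 = 173.481421
L = 3 × 173.481421 = 520.444262
V = π·3² × L = 28.274334 × 520.444262 = 14715.214830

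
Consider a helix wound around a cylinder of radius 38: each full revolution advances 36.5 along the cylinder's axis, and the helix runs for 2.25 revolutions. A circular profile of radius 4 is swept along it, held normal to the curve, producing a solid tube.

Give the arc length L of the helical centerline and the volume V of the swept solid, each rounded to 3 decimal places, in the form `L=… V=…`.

L=543.453 V=27316.948

2πR = 2π·38 = 238.761042
per-turn = √(238.761042² + 36.5²) = √(57006.8350 + 1332.25) = √58339.0850 = 241.534853
L = 2.25 × 241.534853 = 543.453418
V = π·4² × L = 50.265482 × 543.453418 = 27316.948267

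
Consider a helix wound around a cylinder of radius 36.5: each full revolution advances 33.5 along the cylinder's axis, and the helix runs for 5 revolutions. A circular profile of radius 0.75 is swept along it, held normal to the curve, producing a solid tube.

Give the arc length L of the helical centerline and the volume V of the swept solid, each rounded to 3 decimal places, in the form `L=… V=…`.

L=1158.850 V=2047.858

2πR = 2π·36.5 = 229.336264
per-turn = √(229.336264² + 33.5²) = √(52595.1219 + 1122.25) = √53717.3719 = 231.770084
L = 5 × 231.770084 = 1158.850420
V = π·0.75² × L = 1.767146 × 1158.850420 = 2047.857731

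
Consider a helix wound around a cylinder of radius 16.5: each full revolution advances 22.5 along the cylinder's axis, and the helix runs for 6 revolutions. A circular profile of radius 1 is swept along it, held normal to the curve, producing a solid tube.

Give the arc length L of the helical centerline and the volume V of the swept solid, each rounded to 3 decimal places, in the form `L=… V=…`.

2πR = 2π·16.5 = 103.672558
per-turn = √(103.672558² + 22.5²) = √(10747.9992 + 506.25) = √11254.2492 = 106.086046
L = 6 × 106.086046 = 636.516277
V = π·1² × L = 3.141593 × 636.516277 = 1999.674860

L=636.516 V=1999.675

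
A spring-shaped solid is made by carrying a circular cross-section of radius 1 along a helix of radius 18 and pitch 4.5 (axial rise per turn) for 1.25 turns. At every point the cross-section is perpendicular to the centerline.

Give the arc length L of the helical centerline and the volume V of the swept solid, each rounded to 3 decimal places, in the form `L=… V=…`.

2πR = 2π·18 = 113.097336
per-turn = √(113.097336² + 4.5²) = √(12791.0073 + 20.25) = √12811.2573 = 113.186825
L = 1.25 × 113.186825 = 141.483531
V = π·1² × L = 3.141593 × 141.483531 = 444.483622

L=141.484 V=444.484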